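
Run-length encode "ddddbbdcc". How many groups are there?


Input: ddddbbdcc
Scanning for consecutive runs:
  Group 1: 'd' x 4 (positions 0-3)
  Group 2: 'b' x 2 (positions 4-5)
  Group 3: 'd' x 1 (positions 6-6)
  Group 4: 'c' x 2 (positions 7-8)
Total groups: 4

4


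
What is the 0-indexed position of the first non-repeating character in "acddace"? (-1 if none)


Input: acddace
Character frequencies:
  'a': 2
  'c': 2
  'd': 2
  'e': 1
Scanning left to right for freq == 1:
  Position 0 ('a'): freq=2, skip
  Position 1 ('c'): freq=2, skip
  Position 2 ('d'): freq=2, skip
  Position 3 ('d'): freq=2, skip
  Position 4 ('a'): freq=2, skip
  Position 5 ('c'): freq=2, skip
  Position 6 ('e'): unique! => answer = 6

6


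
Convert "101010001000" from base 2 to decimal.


Input: "101010001000" in base 2
Positional expansion:
  Digit '1' (value 1) x 2^11 = 2048
  Digit '0' (value 0) x 2^10 = 0
  Digit '1' (value 1) x 2^9 = 512
  Digit '0' (value 0) x 2^8 = 0
  Digit '1' (value 1) x 2^7 = 128
  Digit '0' (value 0) x 2^6 = 0
  Digit '0' (value 0) x 2^5 = 0
  Digit '0' (value 0) x 2^4 = 0
  Digit '1' (value 1) x 2^3 = 8
  Digit '0' (value 0) x 2^2 = 0
  Digit '0' (value 0) x 2^1 = 0
  Digit '0' (value 0) x 2^0 = 0
Sum = 2696

2696


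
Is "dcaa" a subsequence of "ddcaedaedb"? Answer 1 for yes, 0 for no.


Check if "dcaa" is a subsequence of "ddcaedaedb"
Greedy scan:
  Position 0 ('d'): matches sub[0] = 'd'
  Position 1 ('d'): no match needed
  Position 2 ('c'): matches sub[1] = 'c'
  Position 3 ('a'): matches sub[2] = 'a'
  Position 4 ('e'): no match needed
  Position 5 ('d'): no match needed
  Position 6 ('a'): matches sub[3] = 'a'
  Position 7 ('e'): no match needed
  Position 8 ('d'): no match needed
  Position 9 ('b'): no match needed
All 4 characters matched => is a subsequence

1


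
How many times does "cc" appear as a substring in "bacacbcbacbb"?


Searching for "cc" in "bacacbcbacbb"
Scanning each position:
  Position 0: "ba" => no
  Position 1: "ac" => no
  Position 2: "ca" => no
  Position 3: "ac" => no
  Position 4: "cb" => no
  Position 5: "bc" => no
  Position 6: "cb" => no
  Position 7: "ba" => no
  Position 8: "ac" => no
  Position 9: "cb" => no
  Position 10: "bb" => no
Total occurrences: 0

0


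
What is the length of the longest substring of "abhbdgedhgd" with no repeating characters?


Input: "abhbdgedhgd"
Sliding window (track last position of each char):
  Position 0 ('a'): window [0,0] length 1 -- new best
  Position 1 ('b'): window [0,1] length 2 -- new best
  Position 2 ('h'): window [0,2] length 3 -- new best
  Position 3 ('b'): repeat (last at 1), move window start to 2
  Position 3 ('b'): window [2,3] length 2
  Position 4 ('d'): window [2,4] length 3
  Position 5 ('g'): window [2,5] length 4 -- new best
  Position 6 ('e'): window [2,6] length 5 -- new best
  Position 7 ('d'): repeat (last at 4), move window start to 5
  Position 7 ('d'): window [5,7] length 3
  Position 8 ('h'): window [5,8] length 4
  Position 9 ('g'): repeat (last at 5), move window start to 6
  Position 9 ('g'): window [6,9] length 4
  Position 10 ('d'): repeat (last at 7), move window start to 8
  Position 10 ('d'): window [8,10] length 3
Longest substring with no repeats: "hbdge" with length 5

5


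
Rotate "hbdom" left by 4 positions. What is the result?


Input: "hbdom", rotate left by 4
First 4 characters: "hbdo"
Remaining characters: "m"
Concatenate remaining + first: "m" + "hbdo" = "mhbdo"

mhbdo


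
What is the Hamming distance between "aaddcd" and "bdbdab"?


Comparing "aaddcd" and "bdbdab" position by position:
  Position 0: 'a' vs 'b' => differ
  Position 1: 'a' vs 'd' => differ
  Position 2: 'd' vs 'b' => differ
  Position 3: 'd' vs 'd' => same
  Position 4: 'c' vs 'a' => differ
  Position 5: 'd' vs 'b' => differ
Total differences (Hamming distance): 5

5


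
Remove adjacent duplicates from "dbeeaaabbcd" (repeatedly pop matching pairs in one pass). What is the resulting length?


Input: dbeeaaabbcd
Stack-based adjacent duplicate removal:
  Read 'd': push. Stack: d
  Read 'b': push. Stack: db
  Read 'e': push. Stack: dbe
  Read 'e': matches stack top 'e' => pop. Stack: db
  Read 'a': push. Stack: dba
  Read 'a': matches stack top 'a' => pop. Stack: db
  Read 'a': push. Stack: dba
  Read 'b': push. Stack: dbab
  Read 'b': matches stack top 'b' => pop. Stack: dba
  Read 'c': push. Stack: dbac
  Read 'd': push. Stack: dbacd
Final stack: "dbacd" (length 5)

5


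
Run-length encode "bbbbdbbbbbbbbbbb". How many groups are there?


Input: bbbbdbbbbbbbbbbb
Scanning for consecutive runs:
  Group 1: 'b' x 4 (positions 0-3)
  Group 2: 'd' x 1 (positions 4-4)
  Group 3: 'b' x 11 (positions 5-15)
Total groups: 3

3


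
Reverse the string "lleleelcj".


Input: lleleelcj
Reading characters right to left:
  Position 8: 'j'
  Position 7: 'c'
  Position 6: 'l'
  Position 5: 'e'
  Position 4: 'e'
  Position 3: 'l'
  Position 2: 'e'
  Position 1: 'l'
  Position 0: 'l'
Reversed: jcleelell

jcleelell


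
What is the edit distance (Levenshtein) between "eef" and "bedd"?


Computing edit distance: "eef" -> "bedd"
DP table:
           b    e    d    d
      0    1    2    3    4
  e   1    1    1    2    3
  e   2    2    1    2    3
  f   3    3    2    2    3
Edit distance = dp[3][4] = 3

3


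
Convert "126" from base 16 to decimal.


Input: "126" in base 16
Positional expansion:
  Digit '1' (value 1) x 16^2 = 256
  Digit '2' (value 2) x 16^1 = 32
  Digit '6' (value 6) x 16^0 = 6
Sum = 294

294


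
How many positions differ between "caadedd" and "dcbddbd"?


Comparing "caadedd" and "dcbddbd" position by position:
  Position 0: 'c' vs 'd' => DIFFER
  Position 1: 'a' vs 'c' => DIFFER
  Position 2: 'a' vs 'b' => DIFFER
  Position 3: 'd' vs 'd' => same
  Position 4: 'e' vs 'd' => DIFFER
  Position 5: 'd' vs 'b' => DIFFER
  Position 6: 'd' vs 'd' => same
Positions that differ: 5

5


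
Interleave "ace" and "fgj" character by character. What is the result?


Interleaving "ace" and "fgj":
  Position 0: 'a' from first, 'f' from second => "af"
  Position 1: 'c' from first, 'g' from second => "cg"
  Position 2: 'e' from first, 'j' from second => "ej"
Result: afcgej

afcgej


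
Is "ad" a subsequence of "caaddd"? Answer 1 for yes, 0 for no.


Check if "ad" is a subsequence of "caaddd"
Greedy scan:
  Position 0 ('c'): no match needed
  Position 1 ('a'): matches sub[0] = 'a'
  Position 2 ('a'): no match needed
  Position 3 ('d'): matches sub[1] = 'd'
  Position 4 ('d'): no match needed
  Position 5 ('d'): no match needed
All 2 characters matched => is a subsequence

1


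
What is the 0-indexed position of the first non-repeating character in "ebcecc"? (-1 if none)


Input: ebcecc
Character frequencies:
  'b': 1
  'c': 3
  'e': 2
Scanning left to right for freq == 1:
  Position 0 ('e'): freq=2, skip
  Position 1 ('b'): unique! => answer = 1

1


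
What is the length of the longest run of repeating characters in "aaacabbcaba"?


Input: "aaacabbcaba"
Scanning for longest run:
  Position 1 ('a'): continues run of 'a', length=2
  Position 2 ('a'): continues run of 'a', length=3
  Position 3 ('c'): new char, reset run to 1
  Position 4 ('a'): new char, reset run to 1
  Position 5 ('b'): new char, reset run to 1
  Position 6 ('b'): continues run of 'b', length=2
  Position 7 ('c'): new char, reset run to 1
  Position 8 ('a'): new char, reset run to 1
  Position 9 ('b'): new char, reset run to 1
  Position 10 ('a'): new char, reset run to 1
Longest run: 'a' with length 3

3


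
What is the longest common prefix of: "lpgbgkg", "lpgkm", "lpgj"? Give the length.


Words: lpgbgkg, lpgkm, lpgj
  Position 0: all 'l' => match
  Position 1: all 'p' => match
  Position 2: all 'g' => match
  Position 3: ('b', 'k', 'j') => mismatch, stop
LCP = "lpg" (length 3)

3


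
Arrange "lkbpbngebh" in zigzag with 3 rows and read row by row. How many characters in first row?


Zigzag "lkbpbngebh" into 3 rows:
Placing characters:
  'l' => row 0
  'k' => row 1
  'b' => row 2
  'p' => row 1
  'b' => row 0
  'n' => row 1
  'g' => row 2
  'e' => row 1
  'b' => row 0
  'h' => row 1
Rows:
  Row 0: "lbb"
  Row 1: "kpneh"
  Row 2: "bg"
First row length: 3

3


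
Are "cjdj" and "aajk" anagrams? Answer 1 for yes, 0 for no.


Strings: "cjdj", "aajk"
Sorted first:  cdjj
Sorted second: aajk
Differ at position 0: 'c' vs 'a' => not anagrams

0


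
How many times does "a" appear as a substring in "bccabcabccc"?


Searching for "a" in "bccabcabccc"
Scanning each position:
  Position 0: "b" => no
  Position 1: "c" => no
  Position 2: "c" => no
  Position 3: "a" => MATCH
  Position 4: "b" => no
  Position 5: "c" => no
  Position 6: "a" => MATCH
  Position 7: "b" => no
  Position 8: "c" => no
  Position 9: "c" => no
  Position 10: "c" => no
Total occurrences: 2

2


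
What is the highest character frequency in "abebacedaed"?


Input: abebacedaed
Character counts:
  'a': 3
  'b': 2
  'c': 1
  'd': 2
  'e': 3
Maximum frequency: 3

3


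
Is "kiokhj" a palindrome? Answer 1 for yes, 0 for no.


Input: kiokhj
Reversed: jhkoik
  Compare pos 0 ('k') with pos 5 ('j'): MISMATCH
  Compare pos 1 ('i') with pos 4 ('h'): MISMATCH
  Compare pos 2 ('o') with pos 3 ('k'): MISMATCH
Result: not a palindrome

0


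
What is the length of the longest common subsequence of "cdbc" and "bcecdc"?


LCS of "cdbc" and "bcecdc"
DP table:
           b    c    e    c    d    c
      0    0    0    0    0    0    0
  c   0    0    1    1    1    1    1
  d   0    0    1    1    1    2    2
  b   0    1    1    1    1    2    2
  c   0    1    2    2    2    2    3
LCS length = dp[4][6] = 3

3


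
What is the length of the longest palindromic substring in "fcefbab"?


Input: "fcefbab"
Checking substrings for palindromes:
  [4:7] "bab" (len 3) => palindrome
Longest palindromic substring: "bab" with length 3

3


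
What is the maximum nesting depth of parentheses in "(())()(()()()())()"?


Input: "(())()(()()()())()"
Tracking depth:
  Position 0 '(': depth becomes 1
  Position 1 '(': depth becomes 2
  Position 2 ')': depth becomes 1
  Position 3 ')': depth becomes 0
  Position 4 '(': depth becomes 1
  Position 5 ')': depth becomes 0
  Position 6 '(': depth becomes 1
  Position 7 '(': depth becomes 2
  Position 8 ')': depth becomes 1
  Position 9 '(': depth becomes 2
  Position 10 ')': depth becomes 1
  Position 11 '(': depth becomes 2
  Position 12 ')': depth becomes 1
  Position 13 '(': depth becomes 2
  Position 14 ')': depth becomes 1
  Position 15 ')': depth becomes 0
  Position 16 '(': depth becomes 1
  Position 17 ')': depth becomes 0
Maximum depth reached: 2

2


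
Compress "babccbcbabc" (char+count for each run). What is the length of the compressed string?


Input: babccbcbabc
Runs:
  'b' x 1 => "b1"
  'a' x 1 => "a1"
  'b' x 1 => "b1"
  'c' x 2 => "c2"
  'b' x 1 => "b1"
  'c' x 1 => "c1"
  'b' x 1 => "b1"
  'a' x 1 => "a1"
  'b' x 1 => "b1"
  'c' x 1 => "c1"
Compressed: "b1a1b1c2b1c1b1a1b1c1"
Compressed length: 20

20


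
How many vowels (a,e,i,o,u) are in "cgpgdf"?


Input: cgpgdf
Checking each character:
  'c' at position 0: consonant
  'g' at position 1: consonant
  'p' at position 2: consonant
  'g' at position 3: consonant
  'd' at position 4: consonant
  'f' at position 5: consonant
Total vowels: 0

0


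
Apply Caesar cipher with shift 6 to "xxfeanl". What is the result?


Caesar cipher: shift "xxfeanl" by 6
  'x' (pos 23) + 6 = pos 3 = 'd'
  'x' (pos 23) + 6 = pos 3 = 'd'
  'f' (pos 5) + 6 = pos 11 = 'l'
  'e' (pos 4) + 6 = pos 10 = 'k'
  'a' (pos 0) + 6 = pos 6 = 'g'
  'n' (pos 13) + 6 = pos 19 = 't'
  'l' (pos 11) + 6 = pos 17 = 'r'
Result: ddlkgtr

ddlkgtr


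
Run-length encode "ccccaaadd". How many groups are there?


Input: ccccaaadd
Scanning for consecutive runs:
  Group 1: 'c' x 4 (positions 0-3)
  Group 2: 'a' x 3 (positions 4-6)
  Group 3: 'd' x 2 (positions 7-8)
Total groups: 3

3


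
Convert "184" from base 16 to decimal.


Input: "184" in base 16
Positional expansion:
  Digit '1' (value 1) x 16^2 = 256
  Digit '8' (value 8) x 16^1 = 128
  Digit '4' (value 4) x 16^0 = 4
Sum = 388

388


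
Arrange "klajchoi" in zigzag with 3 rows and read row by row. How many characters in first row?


Zigzag "klajchoi" into 3 rows:
Placing characters:
  'k' => row 0
  'l' => row 1
  'a' => row 2
  'j' => row 1
  'c' => row 0
  'h' => row 1
  'o' => row 2
  'i' => row 1
Rows:
  Row 0: "kc"
  Row 1: "ljhi"
  Row 2: "ao"
First row length: 2

2


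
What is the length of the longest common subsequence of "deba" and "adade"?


LCS of "deba" and "adade"
DP table:
           a    d    a    d    e
      0    0    0    0    0    0
  d   0    0    1    1    1    1
  e   0    0    1    1    1    2
  b   0    0    1    1    1    2
  a   0    1    1    2    2    2
LCS length = dp[4][5] = 2

2


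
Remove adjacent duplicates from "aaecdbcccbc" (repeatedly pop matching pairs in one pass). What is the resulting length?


Input: aaecdbcccbc
Stack-based adjacent duplicate removal:
  Read 'a': push. Stack: a
  Read 'a': matches stack top 'a' => pop. Stack: (empty)
  Read 'e': push. Stack: e
  Read 'c': push. Stack: ec
  Read 'd': push. Stack: ecd
  Read 'b': push. Stack: ecdb
  Read 'c': push. Stack: ecdbc
  Read 'c': matches stack top 'c' => pop. Stack: ecdb
  Read 'c': push. Stack: ecdbc
  Read 'b': push. Stack: ecdbcb
  Read 'c': push. Stack: ecdbcbc
Final stack: "ecdbcbc" (length 7)

7


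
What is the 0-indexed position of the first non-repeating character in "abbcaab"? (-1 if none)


Input: abbcaab
Character frequencies:
  'a': 3
  'b': 3
  'c': 1
Scanning left to right for freq == 1:
  Position 0 ('a'): freq=3, skip
  Position 1 ('b'): freq=3, skip
  Position 2 ('b'): freq=3, skip
  Position 3 ('c'): unique! => answer = 3

3


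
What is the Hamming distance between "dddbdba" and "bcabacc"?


Comparing "dddbdba" and "bcabacc" position by position:
  Position 0: 'd' vs 'b' => differ
  Position 1: 'd' vs 'c' => differ
  Position 2: 'd' vs 'a' => differ
  Position 3: 'b' vs 'b' => same
  Position 4: 'd' vs 'a' => differ
  Position 5: 'b' vs 'c' => differ
  Position 6: 'a' vs 'c' => differ
Total differences (Hamming distance): 6

6


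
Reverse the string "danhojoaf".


Input: danhojoaf
Reading characters right to left:
  Position 8: 'f'
  Position 7: 'a'
  Position 6: 'o'
  Position 5: 'j'
  Position 4: 'o'
  Position 3: 'h'
  Position 2: 'n'
  Position 1: 'a'
  Position 0: 'd'
Reversed: faojohnad

faojohnad


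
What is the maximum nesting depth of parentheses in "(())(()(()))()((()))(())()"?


Input: "(())(()(()))()((()))(())()"
Tracking depth:
  Position 0 '(': depth becomes 1
  Position 1 '(': depth becomes 2
  Position 2 ')': depth becomes 1
  Position 3 ')': depth becomes 0
  Position 4 '(': depth becomes 1
  Position 5 '(': depth becomes 2
  Position 6 ')': depth becomes 1
  Position 7 '(': depth becomes 2
  Position 8 '(': depth becomes 3
  Position 9 ')': depth becomes 2
  Position 10 ')': depth becomes 1
  Position 11 ')': depth becomes 0
  Position 12 '(': depth becomes 1
  Position 13 ')': depth becomes 0
  Position 14 '(': depth becomes 1
  Position 15 '(': depth becomes 2
  Position 16 '(': depth becomes 3
  Position 17 ')': depth becomes 2
  Position 18 ')': depth becomes 1
  Position 19 ')': depth becomes 0
  Position 20 '(': depth becomes 1
  Position 21 '(': depth becomes 2
  Position 22 ')': depth becomes 1
  Position 23 ')': depth becomes 0
  Position 24 '(': depth becomes 1
  Position 25 ')': depth becomes 0
Maximum depth reached: 3

3


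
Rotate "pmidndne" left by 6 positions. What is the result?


Input: "pmidndne", rotate left by 6
First 6 characters: "pmidnd"
Remaining characters: "ne"
Concatenate remaining + first: "ne" + "pmidnd" = "nepmidnd"

nepmidnd


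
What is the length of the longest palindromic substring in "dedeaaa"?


Input: "dedeaaa"
Checking substrings for palindromes:
  [0:3] "ded" (len 3) => palindrome
  [1:4] "ede" (len 3) => palindrome
  [4:7] "aaa" (len 3) => palindrome
  [4:6] "aa" (len 2) => palindrome
  [5:7] "aa" (len 2) => palindrome
Longest palindromic substring: "ded" with length 3

3


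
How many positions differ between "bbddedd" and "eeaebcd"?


Comparing "bbddedd" and "eeaebcd" position by position:
  Position 0: 'b' vs 'e' => DIFFER
  Position 1: 'b' vs 'e' => DIFFER
  Position 2: 'd' vs 'a' => DIFFER
  Position 3: 'd' vs 'e' => DIFFER
  Position 4: 'e' vs 'b' => DIFFER
  Position 5: 'd' vs 'c' => DIFFER
  Position 6: 'd' vs 'd' => same
Positions that differ: 6

6


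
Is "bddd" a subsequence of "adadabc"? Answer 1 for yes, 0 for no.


Check if "bddd" is a subsequence of "adadabc"
Greedy scan:
  Position 0 ('a'): no match needed
  Position 1 ('d'): no match needed
  Position 2 ('a'): no match needed
  Position 3 ('d'): no match needed
  Position 4 ('a'): no match needed
  Position 5 ('b'): matches sub[0] = 'b'
  Position 6 ('c'): no match needed
Only matched 1/4 characters => not a subsequence

0


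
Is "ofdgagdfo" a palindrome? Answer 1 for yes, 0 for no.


Input: ofdgagdfo
Reversed: ofdgagdfo
  Compare pos 0 ('o') with pos 8 ('o'): match
  Compare pos 1 ('f') with pos 7 ('f'): match
  Compare pos 2 ('d') with pos 6 ('d'): match
  Compare pos 3 ('g') with pos 5 ('g'): match
Result: palindrome

1


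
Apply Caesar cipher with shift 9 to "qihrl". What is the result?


Caesar cipher: shift "qihrl" by 9
  'q' (pos 16) + 9 = pos 25 = 'z'
  'i' (pos 8) + 9 = pos 17 = 'r'
  'h' (pos 7) + 9 = pos 16 = 'q'
  'r' (pos 17) + 9 = pos 0 = 'a'
  'l' (pos 11) + 9 = pos 20 = 'u'
Result: zrqau

zrqau


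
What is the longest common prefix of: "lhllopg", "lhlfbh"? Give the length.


Words: lhllopg, lhlfbh
  Position 0: all 'l' => match
  Position 1: all 'h' => match
  Position 2: all 'l' => match
  Position 3: ('l', 'f') => mismatch, stop
LCP = "lhl" (length 3)

3


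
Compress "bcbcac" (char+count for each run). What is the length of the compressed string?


Input: bcbcac
Runs:
  'b' x 1 => "b1"
  'c' x 1 => "c1"
  'b' x 1 => "b1"
  'c' x 1 => "c1"
  'a' x 1 => "a1"
  'c' x 1 => "c1"
Compressed: "b1c1b1c1a1c1"
Compressed length: 12

12


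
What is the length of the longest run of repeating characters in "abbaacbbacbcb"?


Input: "abbaacbbacbcb"
Scanning for longest run:
  Position 1 ('b'): new char, reset run to 1
  Position 2 ('b'): continues run of 'b', length=2
  Position 3 ('a'): new char, reset run to 1
  Position 4 ('a'): continues run of 'a', length=2
  Position 5 ('c'): new char, reset run to 1
  Position 6 ('b'): new char, reset run to 1
  Position 7 ('b'): continues run of 'b', length=2
  Position 8 ('a'): new char, reset run to 1
  Position 9 ('c'): new char, reset run to 1
  Position 10 ('b'): new char, reset run to 1
  Position 11 ('c'): new char, reset run to 1
  Position 12 ('b'): new char, reset run to 1
Longest run: 'b' with length 2

2


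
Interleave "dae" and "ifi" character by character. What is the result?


Interleaving "dae" and "ifi":
  Position 0: 'd' from first, 'i' from second => "di"
  Position 1: 'a' from first, 'f' from second => "af"
  Position 2: 'e' from first, 'i' from second => "ei"
Result: diafei

diafei


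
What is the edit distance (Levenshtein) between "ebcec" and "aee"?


Computing edit distance: "ebcec" -> "aee"
DP table:
           a    e    e
      0    1    2    3
  e   1    1    1    2
  b   2    2    2    2
  c   3    3    3    3
  e   4    4    3    3
  c   5    5    4    4
Edit distance = dp[5][3] = 4

4


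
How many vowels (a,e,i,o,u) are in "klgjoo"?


Input: klgjoo
Checking each character:
  'k' at position 0: consonant
  'l' at position 1: consonant
  'g' at position 2: consonant
  'j' at position 3: consonant
  'o' at position 4: vowel (running total: 1)
  'o' at position 5: vowel (running total: 2)
Total vowels: 2

2


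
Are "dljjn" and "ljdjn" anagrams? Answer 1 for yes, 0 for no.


Strings: "dljjn", "ljdjn"
Sorted first:  djjln
Sorted second: djjln
Sorted forms match => anagrams

1


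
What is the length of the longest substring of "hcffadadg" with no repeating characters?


Input: "hcffadadg"
Sliding window (track last position of each char):
  Position 0 ('h'): window [0,0] length 1 -- new best
  Position 1 ('c'): window [0,1] length 2 -- new best
  Position 2 ('f'): window [0,2] length 3 -- new best
  Position 3 ('f'): repeat (last at 2), move window start to 3
  Position 3 ('f'): window [3,3] length 1
  Position 4 ('a'): window [3,4] length 2
  Position 5 ('d'): window [3,5] length 3
  Position 6 ('a'): repeat (last at 4), move window start to 5
  Position 6 ('a'): window [5,6] length 2
  Position 7 ('d'): repeat (last at 5), move window start to 6
  Position 7 ('d'): window [6,7] length 2
  Position 8 ('g'): window [6,8] length 3
Longest substring with no repeats: "hcf" with length 3

3


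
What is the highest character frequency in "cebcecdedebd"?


Input: cebcecdedebd
Character counts:
  'b': 2
  'c': 3
  'd': 3
  'e': 4
Maximum frequency: 4

4


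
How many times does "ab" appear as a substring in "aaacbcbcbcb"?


Searching for "ab" in "aaacbcbcbcb"
Scanning each position:
  Position 0: "aa" => no
  Position 1: "aa" => no
  Position 2: "ac" => no
  Position 3: "cb" => no
  Position 4: "bc" => no
  Position 5: "cb" => no
  Position 6: "bc" => no
  Position 7: "cb" => no
  Position 8: "bc" => no
  Position 9: "cb" => no
Total occurrences: 0

0


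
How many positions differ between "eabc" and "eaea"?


Comparing "eabc" and "eaea" position by position:
  Position 0: 'e' vs 'e' => same
  Position 1: 'a' vs 'a' => same
  Position 2: 'b' vs 'e' => DIFFER
  Position 3: 'c' vs 'a' => DIFFER
Positions that differ: 2

2


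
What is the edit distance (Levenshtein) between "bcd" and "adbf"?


Computing edit distance: "bcd" -> "adbf"
DP table:
           a    d    b    f
      0    1    2    3    4
  b   1    1    2    2    3
  c   2    2    2    3    3
  d   3    3    2    3    4
Edit distance = dp[3][4] = 4

4


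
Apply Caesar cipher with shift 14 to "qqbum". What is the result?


Caesar cipher: shift "qqbum" by 14
  'q' (pos 16) + 14 = pos 4 = 'e'
  'q' (pos 16) + 14 = pos 4 = 'e'
  'b' (pos 1) + 14 = pos 15 = 'p'
  'u' (pos 20) + 14 = pos 8 = 'i'
  'm' (pos 12) + 14 = pos 0 = 'a'
Result: eepia

eepia


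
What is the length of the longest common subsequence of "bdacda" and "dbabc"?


LCS of "bdacda" and "dbabc"
DP table:
           d    b    a    b    c
      0    0    0    0    0    0
  b   0    0    1    1    1    1
  d   0    1    1    1    1    1
  a   0    1    1    2    2    2
  c   0    1    1    2    2    3
  d   0    1    1    2    2    3
  a   0    1    1    2    2    3
LCS length = dp[6][5] = 3

3


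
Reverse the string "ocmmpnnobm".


Input: ocmmpnnobm
Reading characters right to left:
  Position 9: 'm'
  Position 8: 'b'
  Position 7: 'o'
  Position 6: 'n'
  Position 5: 'n'
  Position 4: 'p'
  Position 3: 'm'
  Position 2: 'm'
  Position 1: 'c'
  Position 0: 'o'
Reversed: mbonnpmmco

mbonnpmmco


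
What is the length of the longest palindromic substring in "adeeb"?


Input: "adeeb"
Checking substrings for palindromes:
  [2:4] "ee" (len 2) => palindrome
Longest palindromic substring: "ee" with length 2

2


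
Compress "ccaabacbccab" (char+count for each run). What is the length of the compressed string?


Input: ccaabacbccab
Runs:
  'c' x 2 => "c2"
  'a' x 2 => "a2"
  'b' x 1 => "b1"
  'a' x 1 => "a1"
  'c' x 1 => "c1"
  'b' x 1 => "b1"
  'c' x 2 => "c2"
  'a' x 1 => "a1"
  'b' x 1 => "b1"
Compressed: "c2a2b1a1c1b1c2a1b1"
Compressed length: 18

18


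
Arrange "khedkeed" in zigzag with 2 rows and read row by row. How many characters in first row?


Zigzag "khedkeed" into 2 rows:
Placing characters:
  'k' => row 0
  'h' => row 1
  'e' => row 0
  'd' => row 1
  'k' => row 0
  'e' => row 1
  'e' => row 0
  'd' => row 1
Rows:
  Row 0: "keke"
  Row 1: "hded"
First row length: 4

4


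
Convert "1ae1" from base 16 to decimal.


Input: "1ae1" in base 16
Positional expansion:
  Digit '1' (value 1) x 16^3 = 4096
  Digit 'a' (value 10) x 16^2 = 2560
  Digit 'e' (value 14) x 16^1 = 224
  Digit '1' (value 1) x 16^0 = 1
Sum = 6881

6881


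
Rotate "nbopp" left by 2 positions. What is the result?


Input: "nbopp", rotate left by 2
First 2 characters: "nb"
Remaining characters: "opp"
Concatenate remaining + first: "opp" + "nb" = "oppnb"

oppnb


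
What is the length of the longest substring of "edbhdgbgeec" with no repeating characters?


Input: "edbhdgbgeec"
Sliding window (track last position of each char):
  Position 0 ('e'): window [0,0] length 1 -- new best
  Position 1 ('d'): window [0,1] length 2 -- new best
  Position 2 ('b'): window [0,2] length 3 -- new best
  Position 3 ('h'): window [0,3] length 4 -- new best
  Position 4 ('d'): repeat (last at 1), move window start to 2
  Position 4 ('d'): window [2,4] length 3
  Position 5 ('g'): window [2,5] length 4
  Position 6 ('b'): repeat (last at 2), move window start to 3
  Position 6 ('b'): window [3,6] length 4
  Position 7 ('g'): repeat (last at 5), move window start to 6
  Position 7 ('g'): window [6,7] length 2
  Position 8 ('e'): window [6,8] length 3
  Position 9 ('e'): repeat (last at 8), move window start to 9
  Position 9 ('e'): window [9,9] length 1
  Position 10 ('c'): window [9,10] length 2
Longest substring with no repeats: "edbh" with length 4

4


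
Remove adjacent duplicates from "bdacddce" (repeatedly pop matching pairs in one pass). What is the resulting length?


Input: bdacddce
Stack-based adjacent duplicate removal:
  Read 'b': push. Stack: b
  Read 'd': push. Stack: bd
  Read 'a': push. Stack: bda
  Read 'c': push. Stack: bdac
  Read 'd': push. Stack: bdacd
  Read 'd': matches stack top 'd' => pop. Stack: bdac
  Read 'c': matches stack top 'c' => pop. Stack: bda
  Read 'e': push. Stack: bdae
Final stack: "bdae" (length 4)

4


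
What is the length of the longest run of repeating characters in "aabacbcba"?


Input: "aabacbcba"
Scanning for longest run:
  Position 1 ('a'): continues run of 'a', length=2
  Position 2 ('b'): new char, reset run to 1
  Position 3 ('a'): new char, reset run to 1
  Position 4 ('c'): new char, reset run to 1
  Position 5 ('b'): new char, reset run to 1
  Position 6 ('c'): new char, reset run to 1
  Position 7 ('b'): new char, reset run to 1
  Position 8 ('a'): new char, reset run to 1
Longest run: 'a' with length 2

2


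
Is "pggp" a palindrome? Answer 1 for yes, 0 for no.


Input: pggp
Reversed: pggp
  Compare pos 0 ('p') with pos 3 ('p'): match
  Compare pos 1 ('g') with pos 2 ('g'): match
Result: palindrome

1


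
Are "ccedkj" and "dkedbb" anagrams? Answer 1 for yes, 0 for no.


Strings: "ccedkj", "dkedbb"
Sorted first:  ccdejk
Sorted second: bbddek
Differ at position 0: 'c' vs 'b' => not anagrams

0


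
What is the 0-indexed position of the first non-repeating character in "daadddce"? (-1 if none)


Input: daadddce
Character frequencies:
  'a': 2
  'c': 1
  'd': 4
  'e': 1
Scanning left to right for freq == 1:
  Position 0 ('d'): freq=4, skip
  Position 1 ('a'): freq=2, skip
  Position 2 ('a'): freq=2, skip
  Position 3 ('d'): freq=4, skip
  Position 4 ('d'): freq=4, skip
  Position 5 ('d'): freq=4, skip
  Position 6 ('c'): unique! => answer = 6

6


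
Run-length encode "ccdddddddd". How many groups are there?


Input: ccdddddddd
Scanning for consecutive runs:
  Group 1: 'c' x 2 (positions 0-1)
  Group 2: 'd' x 8 (positions 2-9)
Total groups: 2

2


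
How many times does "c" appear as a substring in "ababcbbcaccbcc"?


Searching for "c" in "ababcbbcaccbcc"
Scanning each position:
  Position 0: "a" => no
  Position 1: "b" => no
  Position 2: "a" => no
  Position 3: "b" => no
  Position 4: "c" => MATCH
  Position 5: "b" => no
  Position 6: "b" => no
  Position 7: "c" => MATCH
  Position 8: "a" => no
  Position 9: "c" => MATCH
  Position 10: "c" => MATCH
  Position 11: "b" => no
  Position 12: "c" => MATCH
  Position 13: "c" => MATCH
Total occurrences: 6

6


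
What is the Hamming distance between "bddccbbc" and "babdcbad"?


Comparing "bddccbbc" and "babdcbad" position by position:
  Position 0: 'b' vs 'b' => same
  Position 1: 'd' vs 'a' => differ
  Position 2: 'd' vs 'b' => differ
  Position 3: 'c' vs 'd' => differ
  Position 4: 'c' vs 'c' => same
  Position 5: 'b' vs 'b' => same
  Position 6: 'b' vs 'a' => differ
  Position 7: 'c' vs 'd' => differ
Total differences (Hamming distance): 5

5


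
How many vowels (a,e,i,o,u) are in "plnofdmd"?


Input: plnofdmd
Checking each character:
  'p' at position 0: consonant
  'l' at position 1: consonant
  'n' at position 2: consonant
  'o' at position 3: vowel (running total: 1)
  'f' at position 4: consonant
  'd' at position 5: consonant
  'm' at position 6: consonant
  'd' at position 7: consonant
Total vowels: 1

1


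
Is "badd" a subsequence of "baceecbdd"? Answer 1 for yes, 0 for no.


Check if "badd" is a subsequence of "baceecbdd"
Greedy scan:
  Position 0 ('b'): matches sub[0] = 'b'
  Position 1 ('a'): matches sub[1] = 'a'
  Position 2 ('c'): no match needed
  Position 3 ('e'): no match needed
  Position 4 ('e'): no match needed
  Position 5 ('c'): no match needed
  Position 6 ('b'): no match needed
  Position 7 ('d'): matches sub[2] = 'd'
  Position 8 ('d'): matches sub[3] = 'd'
All 4 characters matched => is a subsequence

1


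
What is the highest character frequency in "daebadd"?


Input: daebadd
Character counts:
  'a': 2
  'b': 1
  'd': 3
  'e': 1
Maximum frequency: 3

3


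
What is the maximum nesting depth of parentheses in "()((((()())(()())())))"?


Input: "()((((()())(()())())))"
Tracking depth:
  Position 0 '(': depth becomes 1
  Position 1 ')': depth becomes 0
  Position 2 '(': depth becomes 1
  Position 3 '(': depth becomes 2
  Position 4 '(': depth becomes 3
  Position 5 '(': depth becomes 4
  Position 6 '(': depth becomes 5
  Position 7 ')': depth becomes 4
  Position 8 '(': depth becomes 5
  Position 9 ')': depth becomes 4
  Position 10 ')': depth becomes 3
  Position 11 '(': depth becomes 4
  Position 12 '(': depth becomes 5
  Position 13 ')': depth becomes 4
  Position 14 '(': depth becomes 5
  Position 15 ')': depth becomes 4
  Position 16 ')': depth becomes 3
  Position 17 '(': depth becomes 4
  Position 18 ')': depth becomes 3
  Position 19 ')': depth becomes 2
  Position 20 ')': depth becomes 1
  Position 21 ')': depth becomes 0
Maximum depth reached: 5

5


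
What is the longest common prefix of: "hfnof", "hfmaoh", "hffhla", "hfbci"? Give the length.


Words: hfnof, hfmaoh, hffhla, hfbci
  Position 0: all 'h' => match
  Position 1: all 'f' => match
  Position 2: ('n', 'm', 'f', 'b') => mismatch, stop
LCP = "hf" (length 2)

2


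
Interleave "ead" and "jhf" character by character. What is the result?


Interleaving "ead" and "jhf":
  Position 0: 'e' from first, 'j' from second => "ej"
  Position 1: 'a' from first, 'h' from second => "ah"
  Position 2: 'd' from first, 'f' from second => "df"
Result: ejahdf

ejahdf


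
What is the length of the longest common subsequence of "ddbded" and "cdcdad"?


LCS of "ddbded" and "cdcdad"
DP table:
           c    d    c    d    a    d
      0    0    0    0    0    0    0
  d   0    0    1    1    1    1    1
  d   0    0    1    1    2    2    2
  b   0    0    1    1    2    2    2
  d   0    0    1    1    2    2    3
  e   0    0    1    1    2    2    3
  d   0    0    1    1    2    2    3
LCS length = dp[6][6] = 3

3


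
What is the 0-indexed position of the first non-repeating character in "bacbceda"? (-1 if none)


Input: bacbceda
Character frequencies:
  'a': 2
  'b': 2
  'c': 2
  'd': 1
  'e': 1
Scanning left to right for freq == 1:
  Position 0 ('b'): freq=2, skip
  Position 1 ('a'): freq=2, skip
  Position 2 ('c'): freq=2, skip
  Position 3 ('b'): freq=2, skip
  Position 4 ('c'): freq=2, skip
  Position 5 ('e'): unique! => answer = 5

5


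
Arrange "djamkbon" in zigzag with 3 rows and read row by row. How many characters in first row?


Zigzag "djamkbon" into 3 rows:
Placing characters:
  'd' => row 0
  'j' => row 1
  'a' => row 2
  'm' => row 1
  'k' => row 0
  'b' => row 1
  'o' => row 2
  'n' => row 1
Rows:
  Row 0: "dk"
  Row 1: "jmbn"
  Row 2: "ao"
First row length: 2

2


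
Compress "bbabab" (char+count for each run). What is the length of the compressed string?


Input: bbabab
Runs:
  'b' x 2 => "b2"
  'a' x 1 => "a1"
  'b' x 1 => "b1"
  'a' x 1 => "a1"
  'b' x 1 => "b1"
Compressed: "b2a1b1a1b1"
Compressed length: 10

10


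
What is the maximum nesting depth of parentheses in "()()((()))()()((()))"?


Input: "()()((()))()()((()))"
Tracking depth:
  Position 0 '(': depth becomes 1
  Position 1 ')': depth becomes 0
  Position 2 '(': depth becomes 1
  Position 3 ')': depth becomes 0
  Position 4 '(': depth becomes 1
  Position 5 '(': depth becomes 2
  Position 6 '(': depth becomes 3
  Position 7 ')': depth becomes 2
  Position 8 ')': depth becomes 1
  Position 9 ')': depth becomes 0
  Position 10 '(': depth becomes 1
  Position 11 ')': depth becomes 0
  Position 12 '(': depth becomes 1
  Position 13 ')': depth becomes 0
  Position 14 '(': depth becomes 1
  Position 15 '(': depth becomes 2
  Position 16 '(': depth becomes 3
  Position 17 ')': depth becomes 2
  Position 18 ')': depth becomes 1
  Position 19 ')': depth becomes 0
Maximum depth reached: 3

3


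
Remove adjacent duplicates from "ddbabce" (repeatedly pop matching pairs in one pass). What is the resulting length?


Input: ddbabce
Stack-based adjacent duplicate removal:
  Read 'd': push. Stack: d
  Read 'd': matches stack top 'd' => pop. Stack: (empty)
  Read 'b': push. Stack: b
  Read 'a': push. Stack: ba
  Read 'b': push. Stack: bab
  Read 'c': push. Stack: babc
  Read 'e': push. Stack: babce
Final stack: "babce" (length 5)

5


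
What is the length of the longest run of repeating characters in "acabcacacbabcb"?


Input: "acabcacacbabcb"
Scanning for longest run:
  Position 1 ('c'): new char, reset run to 1
  Position 2 ('a'): new char, reset run to 1
  Position 3 ('b'): new char, reset run to 1
  Position 4 ('c'): new char, reset run to 1
  Position 5 ('a'): new char, reset run to 1
  Position 6 ('c'): new char, reset run to 1
  Position 7 ('a'): new char, reset run to 1
  Position 8 ('c'): new char, reset run to 1
  Position 9 ('b'): new char, reset run to 1
  Position 10 ('a'): new char, reset run to 1
  Position 11 ('b'): new char, reset run to 1
  Position 12 ('c'): new char, reset run to 1
  Position 13 ('b'): new char, reset run to 1
Longest run: 'a' with length 1

1


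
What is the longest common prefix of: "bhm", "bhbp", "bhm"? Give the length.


Words: bhm, bhbp, bhm
  Position 0: all 'b' => match
  Position 1: all 'h' => match
  Position 2: ('m', 'b', 'm') => mismatch, stop
LCP = "bh" (length 2)

2


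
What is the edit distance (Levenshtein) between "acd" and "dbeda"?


Computing edit distance: "acd" -> "dbeda"
DP table:
           d    b    e    d    a
      0    1    2    3    4    5
  a   1    1    2    3    4    4
  c   2    2    2    3    4    5
  d   3    2    3    3    3    4
Edit distance = dp[3][5] = 4

4


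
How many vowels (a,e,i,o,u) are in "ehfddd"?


Input: ehfddd
Checking each character:
  'e' at position 0: vowel (running total: 1)
  'h' at position 1: consonant
  'f' at position 2: consonant
  'd' at position 3: consonant
  'd' at position 4: consonant
  'd' at position 5: consonant
Total vowels: 1

1


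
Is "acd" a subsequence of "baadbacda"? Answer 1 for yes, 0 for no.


Check if "acd" is a subsequence of "baadbacda"
Greedy scan:
  Position 0 ('b'): no match needed
  Position 1 ('a'): matches sub[0] = 'a'
  Position 2 ('a'): no match needed
  Position 3 ('d'): no match needed
  Position 4 ('b'): no match needed
  Position 5 ('a'): no match needed
  Position 6 ('c'): matches sub[1] = 'c'
  Position 7 ('d'): matches sub[2] = 'd'
  Position 8 ('a'): no match needed
All 3 characters matched => is a subsequence

1


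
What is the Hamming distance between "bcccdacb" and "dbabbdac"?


Comparing "bcccdacb" and "dbabbdac" position by position:
  Position 0: 'b' vs 'd' => differ
  Position 1: 'c' vs 'b' => differ
  Position 2: 'c' vs 'a' => differ
  Position 3: 'c' vs 'b' => differ
  Position 4: 'd' vs 'b' => differ
  Position 5: 'a' vs 'd' => differ
  Position 6: 'c' vs 'a' => differ
  Position 7: 'b' vs 'c' => differ
Total differences (Hamming distance): 8

8


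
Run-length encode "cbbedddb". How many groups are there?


Input: cbbedddb
Scanning for consecutive runs:
  Group 1: 'c' x 1 (positions 0-0)
  Group 2: 'b' x 2 (positions 1-2)
  Group 3: 'e' x 1 (positions 3-3)
  Group 4: 'd' x 3 (positions 4-6)
  Group 5: 'b' x 1 (positions 7-7)
Total groups: 5

5


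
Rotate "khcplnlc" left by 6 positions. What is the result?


Input: "khcplnlc", rotate left by 6
First 6 characters: "khcpln"
Remaining characters: "lc"
Concatenate remaining + first: "lc" + "khcpln" = "lckhcpln"

lckhcpln


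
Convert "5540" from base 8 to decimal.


Input: "5540" in base 8
Positional expansion:
  Digit '5' (value 5) x 8^3 = 2560
  Digit '5' (value 5) x 8^2 = 320
  Digit '4' (value 4) x 8^1 = 32
  Digit '0' (value 0) x 8^0 = 0
Sum = 2912

2912


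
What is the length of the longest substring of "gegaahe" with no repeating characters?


Input: "gegaahe"
Sliding window (track last position of each char):
  Position 0 ('g'): window [0,0] length 1 -- new best
  Position 1 ('e'): window [0,1] length 2 -- new best
  Position 2 ('g'): repeat (last at 0), move window start to 1
  Position 2 ('g'): window [1,2] length 2
  Position 3 ('a'): window [1,3] length 3 -- new best
  Position 4 ('a'): repeat (last at 3), move window start to 4
  Position 4 ('a'): window [4,4] length 1
  Position 5 ('h'): window [4,5] length 2
  Position 6 ('e'): window [4,6] length 3
Longest substring with no repeats: "ega" with length 3

3


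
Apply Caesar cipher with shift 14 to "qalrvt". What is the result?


Caesar cipher: shift "qalrvt" by 14
  'q' (pos 16) + 14 = pos 4 = 'e'
  'a' (pos 0) + 14 = pos 14 = 'o'
  'l' (pos 11) + 14 = pos 25 = 'z'
  'r' (pos 17) + 14 = pos 5 = 'f'
  'v' (pos 21) + 14 = pos 9 = 'j'
  't' (pos 19) + 14 = pos 7 = 'h'
Result: eozfjh

eozfjh


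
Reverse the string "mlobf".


Input: mlobf
Reading characters right to left:
  Position 4: 'f'
  Position 3: 'b'
  Position 2: 'o'
  Position 1: 'l'
  Position 0: 'm'
Reversed: fbolm

fbolm


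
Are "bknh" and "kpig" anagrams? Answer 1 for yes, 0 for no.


Strings: "bknh", "kpig"
Sorted first:  bhkn
Sorted second: gikp
Differ at position 0: 'b' vs 'g' => not anagrams

0


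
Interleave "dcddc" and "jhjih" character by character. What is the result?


Interleaving "dcddc" and "jhjih":
  Position 0: 'd' from first, 'j' from second => "dj"
  Position 1: 'c' from first, 'h' from second => "ch"
  Position 2: 'd' from first, 'j' from second => "dj"
  Position 3: 'd' from first, 'i' from second => "di"
  Position 4: 'c' from first, 'h' from second => "ch"
Result: djchdjdich

djchdjdich


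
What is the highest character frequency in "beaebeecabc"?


Input: beaebeecabc
Character counts:
  'a': 2
  'b': 3
  'c': 2
  'e': 4
Maximum frequency: 4

4


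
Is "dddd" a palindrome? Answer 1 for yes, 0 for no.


Input: dddd
Reversed: dddd
  Compare pos 0 ('d') with pos 3 ('d'): match
  Compare pos 1 ('d') with pos 2 ('d'): match
Result: palindrome

1


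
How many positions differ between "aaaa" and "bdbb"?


Comparing "aaaa" and "bdbb" position by position:
  Position 0: 'a' vs 'b' => DIFFER
  Position 1: 'a' vs 'd' => DIFFER
  Position 2: 'a' vs 'b' => DIFFER
  Position 3: 'a' vs 'b' => DIFFER
Positions that differ: 4

4


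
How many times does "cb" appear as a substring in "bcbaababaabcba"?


Searching for "cb" in "bcbaababaabcba"
Scanning each position:
  Position 0: "bc" => no
  Position 1: "cb" => MATCH
  Position 2: "ba" => no
  Position 3: "aa" => no
  Position 4: "ab" => no
  Position 5: "ba" => no
  Position 6: "ab" => no
  Position 7: "ba" => no
  Position 8: "aa" => no
  Position 9: "ab" => no
  Position 10: "bc" => no
  Position 11: "cb" => MATCH
  Position 12: "ba" => no
Total occurrences: 2

2
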